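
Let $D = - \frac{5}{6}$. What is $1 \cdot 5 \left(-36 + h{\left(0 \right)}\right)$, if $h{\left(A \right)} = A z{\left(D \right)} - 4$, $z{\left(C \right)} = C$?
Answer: $-200$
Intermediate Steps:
$D = - \frac{5}{6}$ ($D = \left(-5\right) \frac{1}{6} = - \frac{5}{6} \approx -0.83333$)
$h{\left(A \right)} = -4 - \frac{5 A}{6}$ ($h{\left(A \right)} = A \left(- \frac{5}{6}\right) - 4 = - \frac{5 A}{6} - 4 = -4 - \frac{5 A}{6}$)
$1 \cdot 5 \left(-36 + h{\left(0 \right)}\right) = 1 \cdot 5 \left(-36 - 4\right) = 5 \left(-36 + \left(-4 + 0\right)\right) = 5 \left(-36 - 4\right) = 5 \left(-40\right) = -200$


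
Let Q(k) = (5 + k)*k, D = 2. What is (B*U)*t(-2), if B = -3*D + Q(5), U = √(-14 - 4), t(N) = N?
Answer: -264*I*√2 ≈ -373.35*I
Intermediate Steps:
U = 3*I*√2 (U = √(-18) = 3*I*√2 ≈ 4.2426*I)
Q(k) = k*(5 + k)
B = 44 (B = -3*2 + 5*(5 + 5) = -6 + 5*10 = -6 + 50 = 44)
(B*U)*t(-2) = (44*(3*I*√2))*(-2) = (132*I*√2)*(-2) = -264*I*√2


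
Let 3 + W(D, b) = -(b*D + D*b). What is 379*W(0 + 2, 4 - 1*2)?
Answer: -4169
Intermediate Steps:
W(D, b) = -3 - 2*D*b (W(D, b) = -3 - (b*D + D*b) = -3 - (D*b + D*b) = -3 - 2*D*b)
379*W(0 + 2, 4 - 1*2) = 379*(-3 - 2*(0 + 2)*(4 - 1*2)) = 379*(-3 - 2*2*(4 - 2)) = 379*(-3 - 2*2*2) = 379*(-3 - 8) = 379*(-11) = -4169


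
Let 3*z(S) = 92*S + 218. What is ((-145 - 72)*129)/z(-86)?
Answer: 83979/7694 ≈ 10.915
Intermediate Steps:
z(S) = 218/3 + 92*S/3 (z(S) = (92*S + 218)/3 = (218 + 92*S)/3 = 218/3 + 92*S/3)
((-145 - 72)*129)/z(-86) = ((-145 - 72)*129)/(218/3 + (92/3)*(-86)) = (-217*129)/(218/3 - 7912/3) = -27993/(-7694/3) = -27993*(-3/7694) = 83979/7694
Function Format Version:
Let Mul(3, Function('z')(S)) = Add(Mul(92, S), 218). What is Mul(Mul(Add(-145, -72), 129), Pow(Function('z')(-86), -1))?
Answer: Rational(83979, 7694) ≈ 10.915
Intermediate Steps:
Function('z')(S) = Add(Rational(218, 3), Mul(Rational(92, 3), S)) (Function('z')(S) = Mul(Rational(1, 3), Add(Mul(92, S), 218)) = Mul(Rational(1, 3), Add(218, Mul(92, S))) = Add(Rational(218, 3), Mul(Rational(92, 3), S)))
Mul(Mul(Add(-145, -72), 129), Pow(Function('z')(-86), -1)) = Mul(Mul(Add(-145, -72), 129), Pow(Add(Rational(218, 3), Mul(Rational(92, 3), -86)), -1)) = Mul(Mul(-217, 129), Pow(Add(Rational(218, 3), Rational(-7912, 3)), -1)) = Mul(-27993, Pow(Rational(-7694, 3), -1)) = Mul(-27993, Rational(-3, 7694)) = Rational(83979, 7694)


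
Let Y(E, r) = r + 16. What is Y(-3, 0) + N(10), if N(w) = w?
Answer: 26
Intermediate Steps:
Y(E, r) = 16 + r
Y(-3, 0) + N(10) = (16 + 0) + 10 = 16 + 10 = 26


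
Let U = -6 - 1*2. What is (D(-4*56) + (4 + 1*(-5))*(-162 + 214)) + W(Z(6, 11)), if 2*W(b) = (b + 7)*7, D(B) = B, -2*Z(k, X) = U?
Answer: -475/2 ≈ -237.50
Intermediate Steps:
U = -8 (U = -6 - 2 = -8)
Z(k, X) = 4 (Z(k, X) = -½*(-8) = 4)
W(b) = 49/2 + 7*b/2 (W(b) = ((b + 7)*7)/2 = ((7 + b)*7)/2 = (49 + 7*b)/2 = 49/2 + 7*b/2)
(D(-4*56) + (4 + 1*(-5))*(-162 + 214)) + W(Z(6, 11)) = (-4*56 + (4 + 1*(-5))*(-162 + 214)) + (49/2 + (7/2)*4) = (-224 + (4 - 5)*52) + (49/2 + 14) = (-224 - 1*52) + 77/2 = (-224 - 52) + 77/2 = -276 + 77/2 = -475/2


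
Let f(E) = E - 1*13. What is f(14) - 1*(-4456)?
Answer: 4457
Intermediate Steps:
f(E) = -13 + E (f(E) = E - 13 = -13 + E)
f(14) - 1*(-4456) = (-13 + 14) - 1*(-4456) = 1 + 4456 = 4457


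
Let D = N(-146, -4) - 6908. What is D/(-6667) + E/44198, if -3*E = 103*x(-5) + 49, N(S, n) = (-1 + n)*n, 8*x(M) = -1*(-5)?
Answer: 7300412807/7072033584 ≈ 1.0323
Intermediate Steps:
x(M) = 5/8 (x(M) = (-1*(-5))/8 = (⅛)*5 = 5/8)
N(S, n) = n*(-1 + n)
D = -6888 (D = -4*(-1 - 4) - 6908 = -4*(-5) - 6908 = 20 - 6908 = -6888)
E = -907/24 (E = -(103*(5/8) + 49)/3 = -(515/8 + 49)/3 = -⅓*907/8 = -907/24 ≈ -37.792)
D/(-6667) + E/44198 = -6888/(-6667) - 907/24/44198 = -6888*(-1/6667) - 907/24*1/44198 = 6888/6667 - 907/1060752 = 7300412807/7072033584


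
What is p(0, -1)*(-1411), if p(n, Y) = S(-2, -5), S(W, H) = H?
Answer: 7055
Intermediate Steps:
p(n, Y) = -5
p(0, -1)*(-1411) = -5*(-1411) = 7055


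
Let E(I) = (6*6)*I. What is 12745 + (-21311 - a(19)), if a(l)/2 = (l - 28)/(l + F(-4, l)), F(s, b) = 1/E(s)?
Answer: -23425418/2735 ≈ -8565.0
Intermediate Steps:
E(I) = 36*I
F(s, b) = 1/(36*s)
a(l) = 2*(-28 + l)/(-1/144 + l) (a(l) = 2*((l - 28)/(l + (1/36)/(-4))) = 2*((-28 + l)/(l + (1/36)*(-¼))) = 2*((-28 + l)/(l - 1/144)) = 2*((-28 + l)/(-1/144 + l)) = 2*(-28 + l)/(-1/144 + l))
12745 + (-21311 - a(19)) = 12745 + (-21311 - 288*(-28 + 19)/(-1 + 144*19)) = 12745 + (-21311 - 288*(-9)/(-1 + 2736)) = 12745 + (-21311 - 288*(-9)/2735) = 12745 + (-21311 - 1*(-2592/2735)) = 12745 + (-21311 + 2592/2735) = 12745 - 58282993/2735 = -23425418/2735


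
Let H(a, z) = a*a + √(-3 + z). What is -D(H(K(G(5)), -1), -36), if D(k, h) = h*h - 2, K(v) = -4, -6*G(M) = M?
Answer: -1294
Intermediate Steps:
G(M) = -M/6
H(a, z) = a² + √(-3 + z)
D(k, h) = -2 + h² (D(k, h) = h² - 2 = -2 + h²)
-D(H(K(G(5)), -1), -36) = -(-2 + (-36)²) = -(-2 + 1296) = -1*1294 = -1294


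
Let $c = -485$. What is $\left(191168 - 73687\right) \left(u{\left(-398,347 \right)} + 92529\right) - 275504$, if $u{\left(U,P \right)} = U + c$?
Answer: $10766388222$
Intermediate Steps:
$u{\left(U,P \right)} = -485 + U$ ($u{\left(U,P \right)} = U - 485 = -485 + U$)
$\left(191168 - 73687\right) \left(u{\left(-398,347 \right)} + 92529\right) - 275504 = \left(191168 - 73687\right) \left(\left(-485 - 398\right) + 92529\right) - 275504 = \left(191168 + \left(-77871 + 4184\right)\right) \left(-883 + 92529\right) - 275504 = \left(191168 - 73687\right) 91646 - 275504 = 117481 \cdot 91646 - 275504 = 10766663726 - 275504 = 10766388222$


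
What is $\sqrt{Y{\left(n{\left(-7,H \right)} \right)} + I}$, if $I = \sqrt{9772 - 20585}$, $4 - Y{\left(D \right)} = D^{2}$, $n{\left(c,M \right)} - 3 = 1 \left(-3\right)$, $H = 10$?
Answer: $\sqrt{4 + i \sqrt{10813}} \approx 7.3506 + 7.0733 i$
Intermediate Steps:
$n{\left(c,M \right)} = 0$ ($n{\left(c,M \right)} = 3 + 1 \left(-3\right) = 3 - 3 = 0$)
$Y{\left(D \right)} = 4 - D^{2}$
$I = i \sqrt{10813}$ ($I = \sqrt{-10813} = i \sqrt{10813} \approx 103.99 i$)
$\sqrt{Y{\left(n{\left(-7,H \right)} \right)} + I} = \sqrt{\left(4 - 0^{2}\right) + i \sqrt{10813}} = \sqrt{\left(4 - 0\right) + i \sqrt{10813}} = \sqrt{\left(4 + 0\right) + i \sqrt{10813}} = \sqrt{4 + i \sqrt{10813}}$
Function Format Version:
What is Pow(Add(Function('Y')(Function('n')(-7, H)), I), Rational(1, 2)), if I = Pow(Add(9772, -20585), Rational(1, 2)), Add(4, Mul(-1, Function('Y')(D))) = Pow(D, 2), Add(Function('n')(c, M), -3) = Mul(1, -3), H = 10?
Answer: Pow(Add(4, Mul(I, Pow(10813, Rational(1, 2)))), Rational(1, 2)) ≈ Add(7.3506, Mul(7.0733, I))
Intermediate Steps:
Function('n')(c, M) = 0 (Function('n')(c, M) = Add(3, Mul(1, -3)) = Add(3, -3) = 0)
Function('Y')(D) = Add(4, Mul(-1, Pow(D, 2)))
I = Mul(I, Pow(10813, Rational(1, 2))) (I = Pow(-10813, Rational(1, 2)) = Mul(I, Pow(10813, Rational(1, 2))) ≈ Mul(103.99, I))
Pow(Add(Function('Y')(Function('n')(-7, H)), I), Rational(1, 2)) = Pow(Add(Add(4, Mul(-1, Pow(0, 2))), Mul(I, Pow(10813, Rational(1, 2)))), Rational(1, 2)) = Pow(Add(Add(4, Mul(-1, 0)), Mul(I, Pow(10813, Rational(1, 2)))), Rational(1, 2)) = Pow(Add(Add(4, 0), Mul(I, Pow(10813, Rational(1, 2)))), Rational(1, 2)) = Pow(Add(4, Mul(I, Pow(10813, Rational(1, 2)))), Rational(1, 2))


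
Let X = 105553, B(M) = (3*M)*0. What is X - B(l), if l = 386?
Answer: 105553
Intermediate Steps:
B(M) = 0
X - B(l) = 105553 - 1*0 = 105553 + 0 = 105553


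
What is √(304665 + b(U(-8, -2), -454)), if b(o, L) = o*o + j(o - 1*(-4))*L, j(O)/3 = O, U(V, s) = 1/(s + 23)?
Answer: 4*√8245381/21 ≈ 546.95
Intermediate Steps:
U(V, s) = 1/(23 + s)
j(O) = 3*O
b(o, L) = o² + L*(12 + 3*o) (b(o, L) = o*o + (3*(o - 1*(-4)))*L = o² + (3*(o + 4))*L = o² + (3*(4 + o))*L = o² + (12 + 3*o)*L = o² + L*(12 + 3*o))
√(304665 + b(U(-8, -2), -454)) = √(304665 + ((1/(23 - 2))² + 3*(-454)*(4 + 1/(23 - 2)))) = √(304665 + ((1/21)² + 3*(-454)*(4 + 1/21))) = √(304665 + (1/441 + 3*(-454)*(85/21))) = √(304665 + (1/441 - 38590/7)) = √(304665 - 2431169/441) = √(131926096/441) = 4*√8245381/21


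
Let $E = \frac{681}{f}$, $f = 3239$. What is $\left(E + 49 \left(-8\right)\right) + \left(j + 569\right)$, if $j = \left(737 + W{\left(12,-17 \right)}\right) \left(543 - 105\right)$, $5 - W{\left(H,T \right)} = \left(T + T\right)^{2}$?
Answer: $- \frac{586760364}{3239} \approx -1.8115 \cdot 10^{5}$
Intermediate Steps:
$W{\left(H,T \right)} = 5 - 4 T^{2}$ ($W{\left(H,T \right)} = 5 - \left(T + T\right)^{2} = 5 - \left(2 T\right)^{2} = 5 - 4 T^{2}$)
$E = \frac{681}{3239} \approx 0.21025$
$j = -181332$ ($j = \left(737 + \left(5 - 4 \left(-17\right)^{2}\right)\right) \left(543 - 105\right) = \left(737 + \left(5 - 1156\right)\right) 438 = \left(737 - 1151\right) 438 = \left(-414\right) 438 = -181332$)
$\left(E + 49 \left(-8\right)\right) + \left(j + 569\right) = \left(\frac{681}{3239} + 49 \left(-8\right)\right) + \left(-181332 + 569\right) = \left(\frac{681}{3239} - 392\right) - 180763 = - \frac{1269007}{3239} - 180763 = - \frac{586760364}{3239}$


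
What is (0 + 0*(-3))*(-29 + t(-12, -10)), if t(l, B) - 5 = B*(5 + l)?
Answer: 0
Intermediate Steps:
t(l, B) = 5 + B*(5 + l)
(0 + 0*(-3))*(-29 + t(-12, -10)) = (0 + 0*(-3))*(-29 + (5 + 5*(-10) - 10*(-12))) = (0 + 0)*(-29 + (5 - 50 + 120)) = 0*(-29 + 75) = 0*46 = 0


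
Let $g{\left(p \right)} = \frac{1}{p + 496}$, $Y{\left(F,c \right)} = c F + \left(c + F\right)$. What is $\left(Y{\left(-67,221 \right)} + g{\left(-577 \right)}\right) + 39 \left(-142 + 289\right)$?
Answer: $- \frac{722521}{81} \approx -8920.0$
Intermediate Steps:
$Y{\left(F,c \right)} = F + c + F c$ ($Y{\left(F,c \right)} = F c + \left(F + c\right) = F + c + F c$)
$g{\left(p \right)} = \frac{1}{496 + p}$
$\left(Y{\left(-67,221 \right)} + g{\left(-577 \right)}\right) + 39 \left(-142 + 289\right) = \left(\left(-67 + 221 - 14807\right) + \frac{1}{496 - 577}\right) + 39 \left(-142 + 289\right) = \left(\left(-67 + 221 - 14807\right) + \frac{1}{-81}\right) + 39 \cdot 147 = \left(-14653 - \frac{1}{81}\right) + 5733 = - \frac{1186894}{81} + 5733 = - \frac{722521}{81}$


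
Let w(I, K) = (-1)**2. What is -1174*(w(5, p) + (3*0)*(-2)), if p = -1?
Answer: -1174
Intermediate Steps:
w(I, K) = 1
-1174*(w(5, p) + (3*0)*(-2)) = -1174*(1 + (3*0)*(-2)) = -1174*(1 + 0*(-2)) = -1174*(1 + 0) = -1174*1 = -1174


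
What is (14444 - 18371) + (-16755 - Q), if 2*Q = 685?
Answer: -42049/2 ≈ -21025.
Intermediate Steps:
Q = 685/2 (Q = (1/2)*685 = 685/2 ≈ 342.50)
(14444 - 18371) + (-16755 - Q) = (14444 - 18371) + (-16755 - 1*685/2) = -3927 + (-16755 - 685/2) = -3927 - 34195/2 = -42049/2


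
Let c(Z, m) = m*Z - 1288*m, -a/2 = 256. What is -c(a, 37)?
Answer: 66600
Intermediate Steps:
a = -512 (a = -2*256 = -512)
c(Z, m) = -1288*m + Z*m (c(Z, m) = Z*m - 1288*m = -1288*m + Z*m)
-c(a, 37) = -37*(-1288 - 512) = -37*(-1800) = -1*(-66600) = 66600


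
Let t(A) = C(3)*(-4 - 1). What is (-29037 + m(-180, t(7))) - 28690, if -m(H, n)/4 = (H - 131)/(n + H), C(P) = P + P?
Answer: -6061957/105 ≈ -57733.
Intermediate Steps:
C(P) = 2*P
t(A) = -30 (t(A) = (2*3)*(-4 - 1) = 6*(-5) = -30)
m(H, n) = -4*(-131 + H)/(H + n) (m(H, n) = -4*(H - 131)/(n + H) = -4*(-131 + H)/(H + n))
(-29037 + m(-180, t(7))) - 28690 = (-29037 + 4*(131 - 1*(-180))/(-180 - 30)) - 28690 = (-29037 + 4*(131 + 180)/(-210)) - 28690 = (-29037 + 4*(-1/210)*311) - 28690 = (-29037 - 622/105) - 28690 = -3049507/105 - 28690 = -6061957/105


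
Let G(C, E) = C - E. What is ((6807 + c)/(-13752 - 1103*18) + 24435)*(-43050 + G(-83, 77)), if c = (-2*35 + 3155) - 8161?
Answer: -5913726930265/5601 ≈ -1.0558e+9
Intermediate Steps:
c = -5076 (c = (-70 + 3155) - 8161 = 3085 - 8161 = -5076)
((6807 + c)/(-13752 - 1103*18) + 24435)*(-43050 + G(-83, 77)) = ((6807 - 5076)/(-13752 - 1103*18) + 24435)*(-43050 + (-83 - 1*77)) = (1731/(-13752 - 19854) + 24435)*(-43050 + (-83 - 77)) = (1731/(-33606) + 24435)*(-43050 - 160) = (1731*(-1/33606) + 24435)*(-43210) = (-577/11202 + 24435)*(-43210) = (273720293/11202)*(-43210) = -5913726930265/5601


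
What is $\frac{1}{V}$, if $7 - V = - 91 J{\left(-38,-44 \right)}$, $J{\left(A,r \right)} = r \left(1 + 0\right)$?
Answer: $- \frac{1}{3997} \approx -0.00025019$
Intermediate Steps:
$J{\left(A,r \right)} = r$ ($J{\left(A,r \right)} = r 1 = r$)
$V = -3997$ ($V = 7 - \left(-91\right) \left(-44\right) = 7 - 4004 = -3997$)
$\frac{1}{V} = \frac{1}{-3997} = - \frac{1}{3997}$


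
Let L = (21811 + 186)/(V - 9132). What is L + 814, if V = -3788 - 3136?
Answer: 13047587/16056 ≈ 812.63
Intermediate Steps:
V = -6924
L = -21997/16056 (L = (21811 + 186)/(-6924 - 9132) = 21997/(-16056) = 21997*(-1/16056) = -21997/16056 ≈ -1.3700)
L + 814 = -21997/16056 + 814 = 13047587/16056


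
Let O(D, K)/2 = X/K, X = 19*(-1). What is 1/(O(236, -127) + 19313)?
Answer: 127/2452789 ≈ 5.1778e-5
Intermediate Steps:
X = -19
O(D, K) = -38/K (O(D, K) = 2*(-19/K) = -38/K)
1/(O(236, -127) + 19313) = 1/(-38/(-127) + 19313) = 1/(-38*(-1/127) + 19313) = 1/(38/127 + 19313) = 1/(2452789/127) = 127/2452789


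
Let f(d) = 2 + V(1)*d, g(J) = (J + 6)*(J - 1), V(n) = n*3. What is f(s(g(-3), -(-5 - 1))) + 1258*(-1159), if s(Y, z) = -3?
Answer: -1458029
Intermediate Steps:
V(n) = 3*n
g(J) = (-1 + J)*(6 + J) (g(J) = (6 + J)*(-1 + J) = (-1 + J)*(6 + J))
f(d) = 2 + 3*d (f(d) = 2 + (3*1)*d = 2 + 3*d)
f(s(g(-3), -(-5 - 1))) + 1258*(-1159) = (2 + 3*(-3)) + 1258*(-1159) = (2 - 9) - 1458022 = -7 - 1458022 = -1458029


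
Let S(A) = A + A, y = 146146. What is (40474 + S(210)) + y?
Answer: 187040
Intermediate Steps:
S(A) = 2*A
(40474 + S(210)) + y = (40474 + 2*210) + 146146 = (40474 + 420) + 146146 = 40894 + 146146 = 187040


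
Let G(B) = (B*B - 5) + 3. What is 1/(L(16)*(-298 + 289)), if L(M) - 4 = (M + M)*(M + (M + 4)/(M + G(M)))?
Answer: -3/13996 ≈ -0.00021435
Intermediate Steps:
G(B) = -2 + B² (G(B) = (B² - 5) + 3 = (-5 + B²) + 3 = -2 + B²)
L(M) = 4 + 2*M*(M + (4 + M)/(-2 + M + M²)) (L(M) = 4 + (M + M)*(M + (M + 4)/(M + (-2 + M²))) = 4 + (2*M)*(M + (4 + M)/(-2 + M + M²)) = 4 + 2*M*(M + (4 + M)/(-2 + M + M²)))
1/(L(16)*(-298 + 289)) = 1/((2*(-4 + 16² + 16³ + 16⁴ + 6*16)/(-2 + 16 + 16²))*(-298 + 289)) = 1/((2*(-4 + 256 + 4096 + 65536 + 96)/(-2 + 16 + 256))*(-9)) = 1/((2*69980/270)*(-9)) = 1/((2*(1/270)*69980)*(-9)) = 1/((13996/27)*(-9)) = 1/(-13996/3) = -3/13996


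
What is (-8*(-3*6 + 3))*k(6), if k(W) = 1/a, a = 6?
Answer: 20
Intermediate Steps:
k(W) = 1/6
(-8*(-3*6 + 3))*k(6) = -8*(-3*6 + 3)*(1/6) = -8*(-18 + 3)*(1/6) = -8*(-15)*(1/6) = 120*(1/6) = 20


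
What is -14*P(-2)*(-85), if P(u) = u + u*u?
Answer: 2380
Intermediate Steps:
P(u) = u + u**2
-14*P(-2)*(-85) = -(-28)*(1 - 2)*(-85) = -(-28)*(-1)*(-85) = -14*2*(-85) = -28*(-85) = 2380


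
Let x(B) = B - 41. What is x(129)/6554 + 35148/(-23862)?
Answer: -19021678/13032629 ≈ -1.4595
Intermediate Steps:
x(B) = -41 + B
x(129)/6554 + 35148/(-23862) = (-41 + 129)/6554 + 35148/(-23862) = 88*(1/6554) + 35148*(-1/23862) = 44/3277 - 5858/3977 = -19021678/13032629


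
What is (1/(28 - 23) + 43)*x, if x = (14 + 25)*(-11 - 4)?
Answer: -25272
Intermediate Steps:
x = -585 (x = 39*(-15) = -585)
(1/(28 - 23) + 43)*x = (1/(28 - 23) + 43)*(-585) = (1/5 + 43)*(-585) = (⅕ + 43)*(-585) = (216/5)*(-585) = -25272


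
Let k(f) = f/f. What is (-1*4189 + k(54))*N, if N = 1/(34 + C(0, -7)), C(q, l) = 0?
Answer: -2094/17 ≈ -123.18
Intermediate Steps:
N = 1/34 (N = 1/(34 + 0) = 1/34 ≈ 0.029412)
k(f) = 1
(-1*4189 + k(54))*N = (-1*4189 + 1)*(1/34) = (-4189 + 1)*(1/34) = -4188*1/34 = -2094/17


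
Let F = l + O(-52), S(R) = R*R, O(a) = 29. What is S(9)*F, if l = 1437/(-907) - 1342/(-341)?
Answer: 71401500/28117 ≈ 2539.4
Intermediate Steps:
S(R) = R²
l = 66107/28117 (l = 1437*(-1/907) - 1342*(-1/341) = -1437/907 + 122/31 = 66107/28117 ≈ 2.3511)
F = 881500/28117 (F = 66107/28117 + 29 = 881500/28117 ≈ 31.351)
S(9)*F = 9²*(881500/28117) = 81*(881500/28117) = 71401500/28117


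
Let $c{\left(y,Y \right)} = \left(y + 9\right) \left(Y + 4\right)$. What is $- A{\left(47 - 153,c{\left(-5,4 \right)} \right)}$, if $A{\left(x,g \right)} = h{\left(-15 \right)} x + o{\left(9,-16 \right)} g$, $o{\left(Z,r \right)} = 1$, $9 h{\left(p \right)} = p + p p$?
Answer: $\frac{7324}{3} \approx 2441.3$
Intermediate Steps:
$h{\left(p \right)} = \frac{p}{9} + \frac{p^{2}}{9}$ ($h{\left(p \right)} = \frac{p + p p}{9} = \frac{p + p^{2}}{9} = \frac{p}{9} + \frac{p^{2}}{9}$)
$c{\left(y,Y \right)} = \left(4 + Y\right) \left(9 + y\right)$ ($c{\left(y,Y \right)} = \left(9 + y\right) \left(4 + Y\right) = \left(4 + Y\right) \left(9 + y\right)$)
$A{\left(x,g \right)} = g + \frac{70 x}{3}$ ($A{\left(x,g \right)} = \frac{1}{9} \left(-15\right) \left(1 - 15\right) x + 1 g = \frac{1}{9} \left(-15\right) \left(-14\right) x + g = \frac{70 x}{3} + g = g + \frac{70 x}{3}$)
$- A{\left(47 - 153,c{\left(-5,4 \right)} \right)} = - (\left(36 + 4 \left(-5\right) + 9 \cdot 4 + 4 \left(-5\right)\right) + \frac{70 \left(47 - 153\right)}{3}) = - (\left(36 - 20 + 36 - 20\right) + \frac{70}{3} \left(-106\right)) = - (32 - \frac{7420}{3}) = \left(-1\right) \left(- \frac{7324}{3}\right) = \frac{7324}{3}$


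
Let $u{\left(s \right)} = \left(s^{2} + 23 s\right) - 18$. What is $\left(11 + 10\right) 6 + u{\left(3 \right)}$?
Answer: $186$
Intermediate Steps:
$u{\left(s \right)} = -18 + s^{2} + 23 s$
$\left(11 + 10\right) 6 + u{\left(3 \right)} = \left(11 + 10\right) 6 + \left(-18 + 3^{2} + 23 \cdot 3\right) = 21 \cdot 6 + \left(-18 + 9 + 69\right) = 126 + 60 = 186$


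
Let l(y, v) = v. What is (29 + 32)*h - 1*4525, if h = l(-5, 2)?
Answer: -4403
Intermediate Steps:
h = 2
(29 + 32)*h - 1*4525 = (29 + 32)*2 - 1*4525 = 61*2 - 4525 = 122 - 4525 = -4403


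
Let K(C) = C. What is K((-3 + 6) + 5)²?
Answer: 64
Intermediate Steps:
K((-3 + 6) + 5)² = ((-3 + 6) + 5)² = (3 + 5)² = 8² = 64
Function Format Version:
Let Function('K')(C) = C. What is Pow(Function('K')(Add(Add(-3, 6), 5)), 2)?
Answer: 64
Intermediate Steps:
Pow(Function('K')(Add(Add(-3, 6), 5)), 2) = Pow(Add(Add(-3, 6), 5), 2) = Pow(Add(3, 5), 2) = Pow(8, 2) = 64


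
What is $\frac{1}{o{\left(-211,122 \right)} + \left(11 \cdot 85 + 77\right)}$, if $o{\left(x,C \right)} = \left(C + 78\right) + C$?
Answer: $\frac{1}{1334} \approx 0.00074963$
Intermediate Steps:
$o{\left(x,C \right)} = 78 + 2 C$ ($o{\left(x,C \right)} = \left(78 + C\right) + C = 78 + 2 C$)
$\frac{1}{o{\left(-211,122 \right)} + \left(11 \cdot 85 + 77\right)} = \frac{1}{\left(78 + 2 \cdot 122\right) + \left(11 \cdot 85 + 77\right)} = \frac{1}{\left(78 + 244\right) + \left(935 + 77\right)} = \frac{1}{322 + 1012} = \frac{1}{1334}$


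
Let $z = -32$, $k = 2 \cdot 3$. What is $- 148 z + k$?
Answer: $4742$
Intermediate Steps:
$k = 6$
$- 148 z + k = \left(-148\right) \left(-32\right) + 6 = 4736 + 6 = 4742$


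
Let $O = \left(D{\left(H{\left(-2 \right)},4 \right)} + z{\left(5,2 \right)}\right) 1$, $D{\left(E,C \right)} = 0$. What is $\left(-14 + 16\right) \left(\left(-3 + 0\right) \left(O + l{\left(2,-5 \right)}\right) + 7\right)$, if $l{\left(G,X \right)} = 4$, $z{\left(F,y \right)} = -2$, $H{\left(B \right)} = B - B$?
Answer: $2$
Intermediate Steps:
$H{\left(B \right)} = 0$
$O = -2$ ($O = \left(0 - 2\right) 1 = \left(-2\right) 1 = -2$)
$\left(-14 + 16\right) \left(\left(-3 + 0\right) \left(O + l{\left(2,-5 \right)}\right) + 7\right) = \left(-14 + 16\right) \left(\left(-3 + 0\right) \left(-2 + 4\right) + 7\right) = 2 \left(\left(-3\right) 2 + 7\right) = 2 \left(-6 + 7\right) = 2 \cdot 1 = 2$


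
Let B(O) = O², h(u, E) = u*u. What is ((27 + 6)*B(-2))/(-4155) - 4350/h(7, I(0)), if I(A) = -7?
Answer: -6026906/67865 ≈ -88.807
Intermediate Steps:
h(u, E) = u²
((27 + 6)*B(-2))/(-4155) - 4350/h(7, I(0)) = ((27 + 6)*(-2)²)/(-4155) - 4350/(7²) = (33*4)*(-1/4155) - 4350/49 = 132*(-1/4155) - 4350*1/49 = -44/1385 - 4350/49 = -6026906/67865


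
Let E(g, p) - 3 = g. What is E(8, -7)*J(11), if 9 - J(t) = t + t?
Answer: -143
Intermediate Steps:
J(t) = 9 - 2*t (J(t) = 9 - (t + t) = 9 - 2*t)
E(g, p) = 3 + g
E(8, -7)*J(11) = (3 + 8)*(9 - 2*11) = 11*(9 - 22) = 11*(-13) = -143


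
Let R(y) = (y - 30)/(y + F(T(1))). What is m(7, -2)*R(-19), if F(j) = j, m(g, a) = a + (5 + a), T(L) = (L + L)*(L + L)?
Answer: 49/15 ≈ 3.2667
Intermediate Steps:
T(L) = 4*L² (T(L) = (2*L)*(2*L) = 4*L²)
m(g, a) = 5 + 2*a
R(y) = (-30 + y)/(4 + y) (R(y) = (y - 30)/(y + 4*1²) = (-30 + y)/(y + 4*1) = (-30 + y)/(y + 4) = (-30 + y)/(4 + y))
m(7, -2)*R(-19) = (5 + 2*(-2))*((-30 - 19)/(4 - 19)) = (5 - 4)*(-49/(-15)) = 1*(-1/15*(-49)) = 1*(49/15) = 49/15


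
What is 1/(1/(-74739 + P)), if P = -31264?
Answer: -106003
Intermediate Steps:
1/(1/(-74739 + P)) = 1/(1/(-74739 - 31264)) = 1/(1/(-106003)) = 1/(-1/106003) = -106003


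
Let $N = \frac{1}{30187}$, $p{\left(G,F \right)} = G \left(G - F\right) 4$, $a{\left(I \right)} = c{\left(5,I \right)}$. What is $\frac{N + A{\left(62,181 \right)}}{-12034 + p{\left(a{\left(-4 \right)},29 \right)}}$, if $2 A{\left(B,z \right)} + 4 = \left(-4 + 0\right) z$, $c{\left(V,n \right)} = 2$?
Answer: $\frac{10988067}{369790750} \approx 0.029714$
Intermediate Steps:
$a{\left(I \right)} = 2$
$p{\left(G,F \right)} = 4 G \left(G - F\right)$
$A{\left(B,z \right)} = -2 - 2 z$ ($A{\left(B,z \right)} = -2 + \frac{\left(-4 + 0\right) z}{2} = -2 + \frac{\left(-4\right) z}{2} = -2 - 2 z$)
$N = \frac{1}{30187} \approx 3.3127 \cdot 10^{-5}$
$\frac{N + A{\left(62,181 \right)}}{-12034 + p{\left(a{\left(-4 \right)},29 \right)}} = \frac{\frac{1}{30187} - 364}{-12034 + 4 \cdot 2 \left(2 - 29\right)} = \frac{\frac{1}{30187} - 364}{-12034 + 4 \cdot 2 \left(-27\right)} = - \frac{10988067}{30187 \left(-12034 - 216\right)} = - \frac{10988067}{30187 \left(-12250\right)} = \left(- \frac{10988067}{30187}\right) \left(- \frac{1}{12250}\right) = \frac{10988067}{369790750}$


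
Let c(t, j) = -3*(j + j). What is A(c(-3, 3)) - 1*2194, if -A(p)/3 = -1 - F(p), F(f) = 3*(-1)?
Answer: -2200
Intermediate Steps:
F(f) = -3
c(t, j) = -6*j
A(p) = -6 (A(p) = -3*(-1 - 1*(-3)) = -3*(-1 + 3) = -3*2 = -6)
A(c(-3, 3)) - 1*2194 = -6 - 1*2194 = -6 - 2194 = -2200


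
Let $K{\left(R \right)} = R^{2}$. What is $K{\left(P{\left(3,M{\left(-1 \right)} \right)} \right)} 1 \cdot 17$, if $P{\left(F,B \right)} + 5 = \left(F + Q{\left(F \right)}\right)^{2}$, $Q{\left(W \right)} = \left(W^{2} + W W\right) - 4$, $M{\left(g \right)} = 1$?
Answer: $1371152$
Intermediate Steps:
$Q{\left(W \right)} = -4 + 2 W^{2}$ ($Q{\left(W \right)} = \left(W^{2} + W^{2}\right) - 4 = 2 W^{2} - 4 = -4 + 2 W^{2}$)
$P{\left(F,B \right)} = -5 + \left(-4 + F + 2 F^{2}\right)^{2}$ ($P{\left(F,B \right)} = -5 + \left(F + \left(-4 + 2 F^{2}\right)\right)^{2} = -5 + \left(-4 + F + 2 F^{2}\right)^{2}$)
$K{\left(P{\left(3,M{\left(-1 \right)} \right)} \right)} 1 \cdot 17 = \left(-5 + \left(-4 + 3 + 2 \cdot 3^{2}\right)^{2}\right)^{2} \cdot 1 \cdot 17 = \left(-5 + \left(-4 + 3 + 2 \cdot 9\right)^{2}\right)^{2} \cdot 1 \cdot 17 = \left(-5 + \left(-4 + 3 + 18\right)^{2}\right)^{2} \cdot 1 \cdot 17 = \left(-5 + 17^{2}\right)^{2} \cdot 1 \cdot 17 = \left(-5 + 289\right)^{2} \cdot 1 \cdot 17 = 284^{2} \cdot 1 \cdot 17 = 80656 \cdot 1 \cdot 17 = 80656 \cdot 17 = 1371152$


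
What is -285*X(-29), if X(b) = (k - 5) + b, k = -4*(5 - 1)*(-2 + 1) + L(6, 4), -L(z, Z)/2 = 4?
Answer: 7410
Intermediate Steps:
L(z, Z) = -8 (L(z, Z) = -2*4 = -8)
k = 8 (k = -4*(5 - 1)*(-2 + 1) - 8 = -16*(-1) - 8 = -4*(-4) - 8 = 16 - 8 = 8)
X(b) = 3 + b (X(b) = (8 - 5) + b = 3 + b)
-285*X(-29) = -285*(3 - 29) = -285*(-26) = 7410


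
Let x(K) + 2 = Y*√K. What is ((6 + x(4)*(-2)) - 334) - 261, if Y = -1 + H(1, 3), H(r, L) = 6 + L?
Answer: -617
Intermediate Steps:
Y = 8 (Y = -1 + (6 + 3) = -1 + 9 = 8)
x(K) = -2 + 8*√K
((6 + x(4)*(-2)) - 334) - 261 = ((6 + (-2 + 8*√4)*(-2)) - 334) - 261 = ((6 + (-2 + 8*2)*(-2)) - 334) - 261 = ((6 + (-2 + 16)*(-2)) - 334) - 261 = ((6 + 14*(-2)) - 334) - 261 = ((6 - 28) - 334) - 261 = (-22 - 334) - 261 = -356 - 261 = -617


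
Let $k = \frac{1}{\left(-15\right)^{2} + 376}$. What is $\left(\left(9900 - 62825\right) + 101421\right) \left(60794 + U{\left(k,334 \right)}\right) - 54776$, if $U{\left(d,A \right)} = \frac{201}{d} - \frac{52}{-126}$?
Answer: $\frac{79259367224}{9} \approx 8.8066 \cdot 10^{9}$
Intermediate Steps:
$k = \frac{1}{601}$ ($k = \frac{1}{225 + 376} = \frac{1}{601} \approx 0.0016639$)
$U{\left(d,A \right)} = \frac{26}{63} + \frac{201}{d}$ ($U{\left(d,A \right)} = \frac{201}{d} - - \frac{26}{63} = \frac{201}{d} + \frac{26}{63} = \frac{26}{63} + \frac{201}{d}$)
$\left(\left(9900 - 62825\right) + 101421\right) \left(60794 + U{\left(k,334 \right)}\right) - 54776 = \left(\left(9900 - 62825\right) + 101421\right) \left(60794 + \left(\frac{26}{63} + 201 \frac{1}{\frac{1}{601}}\right)\right) - 54776 = \left(\left(9900 - 62825\right) + 101421\right) \left(60794 + \left(\frac{26}{63} + 201 \cdot 601\right)\right) - 54776 = \left(-52925 + 101421\right) \left(60794 + \left(\frac{26}{63} + 120801\right)\right) - 54776 = 48496 \left(60794 + \frac{7610489}{63}\right) - 54776 = 48496 \cdot \frac{11440511}{63} - 54776 = \frac{79259860208}{9} - 54776 = \frac{79259367224}{9}$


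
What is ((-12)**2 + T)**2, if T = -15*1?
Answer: 16641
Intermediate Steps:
T = -15
((-12)**2 + T)**2 = ((-12)**2 - 15)**2 = (144 - 15)**2 = 129**2 = 16641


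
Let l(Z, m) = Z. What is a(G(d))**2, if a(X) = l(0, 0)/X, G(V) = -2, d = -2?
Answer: 0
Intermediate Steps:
a(X) = 0 (a(X) = 0/X = 0)
a(G(d))**2 = 0**2 = 0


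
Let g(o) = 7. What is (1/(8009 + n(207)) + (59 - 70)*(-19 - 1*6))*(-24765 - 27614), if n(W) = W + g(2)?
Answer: -118445994554/8223 ≈ -1.4404e+7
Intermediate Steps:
n(W) = 7 + W (n(W) = W + 7 = 7 + W)
(1/(8009 + n(207)) + (59 - 70)*(-19 - 1*6))*(-24765 - 27614) = (1/(8009 + (7 + 207)) + (59 - 70)*(-19 - 1*6))*(-24765 - 27614) = (1/(8009 + 214) - 11*(-19 - 6))*(-52379) = (1/8223 - 11*(-25))*(-52379) = (1/8223 + 275)*(-52379) = (2261326/8223)*(-52379) = -118445994554/8223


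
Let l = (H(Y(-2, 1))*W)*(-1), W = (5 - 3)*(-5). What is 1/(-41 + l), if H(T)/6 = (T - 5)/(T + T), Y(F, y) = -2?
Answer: 1/64 ≈ 0.015625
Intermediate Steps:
W = -10 (W = 2*(-5) = -10)
H(T) = 3*(-5 + T)/T (H(T) = 6*((T - 5)/(T + T)) = 6*((-5 + T)/((2*T))) = 6*((-5 + T)*(1/(2*T))) = 6*((-5 + T)/(2*T)) = 3*(-5 + T)/T)
l = 105 (l = ((3 - 15/(-2))*(-10))*(-1) = ((3 - 15*(-½))*(-10))*(-1) = ((3 + 15/2)*(-10))*(-1) = ((21/2)*(-10))*(-1) = -105*(-1) = 105)
1/(-41 + l) = 1/(-41 + 105) = 1/64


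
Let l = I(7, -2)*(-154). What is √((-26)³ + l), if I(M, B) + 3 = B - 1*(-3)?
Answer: 2*I*√4317 ≈ 131.41*I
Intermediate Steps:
I(M, B) = B (I(M, B) = -3 + (B - 1*(-3)) = -3 + (B + 3) = -3 + (3 + B) = B)
l = 308 (l = -2*(-154) = 308)
√((-26)³ + l) = √((-26)³ + 308) = √(-17576 + 308) = √(-17268) = 2*I*√4317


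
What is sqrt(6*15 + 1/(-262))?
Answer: sqrt(6177698)/262 ≈ 9.4866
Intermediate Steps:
sqrt(6*15 + 1/(-262)) = sqrt(90 - 1/262) = sqrt(23579/262) = sqrt(6177698)/262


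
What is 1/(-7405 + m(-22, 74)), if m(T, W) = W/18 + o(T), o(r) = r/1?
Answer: -9/66806 ≈ -0.00013472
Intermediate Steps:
o(r) = r (o(r) = r*1 = r)
m(T, W) = T + W/18 (m(T, W) = W/18 + T = T + W/18)
1/(-7405 + m(-22, 74)) = 1/(-7405 + (-22 + (1/18)*74)) = 1/(-7405 + (-22 + 37/9)) = 1/(-7405 - 161/9) = 1/(-66806/9) = -9/66806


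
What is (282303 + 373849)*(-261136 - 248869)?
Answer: -334640800760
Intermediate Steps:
(282303 + 373849)*(-261136 - 248869) = 656152*(-510005) = -334640800760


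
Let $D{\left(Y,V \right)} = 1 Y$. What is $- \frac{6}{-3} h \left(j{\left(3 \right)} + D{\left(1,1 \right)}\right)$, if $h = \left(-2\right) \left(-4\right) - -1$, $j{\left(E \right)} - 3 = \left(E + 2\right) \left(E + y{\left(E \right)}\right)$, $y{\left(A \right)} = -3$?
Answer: $72$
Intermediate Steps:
$D{\left(Y,V \right)} = Y$
$j{\left(E \right)} = 3 + \left(-3 + E\right) \left(2 + E\right)$ ($j{\left(E \right)} = 3 + \left(E + 2\right) \left(E - 3\right) = 3 + \left(2 + E\right) \left(-3 + E\right) = 3 + \left(-3 + E\right) \left(2 + E\right)$)
$h = 9$ ($h = 8 + 1 = 9$)
$- \frac{6}{-3} h \left(j{\left(3 \right)} + D{\left(1,1 \right)}\right) = - \frac{6}{-3} \cdot 9 \left(\left(-3 + 3^{2} - 3\right) + 1\right) = \left(-6\right) \left(- \frac{1}{3}\right) 9 \left(\left(-3 + 9 - 3\right) + 1\right) = 2 \cdot 9 \left(3 + 1\right) = 2 \cdot 9 \cdot 4 = 2 \cdot 36 = 72$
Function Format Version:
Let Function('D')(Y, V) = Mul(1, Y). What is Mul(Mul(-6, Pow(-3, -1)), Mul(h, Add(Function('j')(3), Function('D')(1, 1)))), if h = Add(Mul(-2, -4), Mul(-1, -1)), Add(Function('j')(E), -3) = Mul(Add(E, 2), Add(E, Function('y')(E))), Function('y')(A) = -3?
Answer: 72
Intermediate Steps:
Function('D')(Y, V) = Y
Function('j')(E) = Add(3, Mul(Add(-3, E), Add(2, E))) (Function('j')(E) = Add(3, Mul(Add(E, 2), Add(E, -3))) = Add(3, Mul(Add(2, E), Add(-3, E))) = Add(3, Mul(Add(-3, E), Add(2, E))))
h = 9 (h = Add(8, 1) = 9)
Mul(Mul(-6, Pow(-3, -1)), Mul(h, Add(Function('j')(3), Function('D')(1, 1)))) = Mul(Mul(-6, Pow(-3, -1)), Mul(9, Add(Add(-3, Pow(3, 2), Mul(-1, 3)), 1))) = Mul(Mul(-6, Rational(-1, 3)), Mul(9, Add(Add(-3, 9, -3), 1))) = Mul(2, Mul(9, Add(3, 1))) = Mul(2, Mul(9, 4)) = Mul(2, 36) = 72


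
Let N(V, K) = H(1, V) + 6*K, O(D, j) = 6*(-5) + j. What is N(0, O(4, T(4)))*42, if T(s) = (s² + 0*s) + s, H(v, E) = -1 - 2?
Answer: -2646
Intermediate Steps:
H(v, E) = -3
T(s) = s + s² (T(s) = (s² + 0) + s = s² + s = s + s²)
O(D, j) = -30 + j
N(V, K) = -3 + 6*K
N(0, O(4, T(4)))*42 = (-3 + 6*(-30 + 4*(1 + 4)))*42 = (-3 + 6*(-30 + 4*5))*42 = (-3 + 6*(-30 + 20))*42 = (-3 + 6*(-10))*42 = (-3 - 60)*42 = -63*42 = -2646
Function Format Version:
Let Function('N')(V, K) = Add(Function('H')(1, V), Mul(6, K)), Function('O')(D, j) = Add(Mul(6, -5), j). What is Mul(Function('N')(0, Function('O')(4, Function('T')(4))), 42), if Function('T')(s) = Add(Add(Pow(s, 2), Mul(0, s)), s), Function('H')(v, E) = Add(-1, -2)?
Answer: -2646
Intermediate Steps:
Function('H')(v, E) = -3
Function('T')(s) = Add(s, Pow(s, 2)) (Function('T')(s) = Add(Add(Pow(s, 2), 0), s) = Add(Pow(s, 2), s) = Add(s, Pow(s, 2)))
Function('O')(D, j) = Add(-30, j)
Function('N')(V, K) = Add(-3, Mul(6, K))
Mul(Function('N')(0, Function('O')(4, Function('T')(4))), 42) = Mul(Add(-3, Mul(6, Add(-30, Mul(4, Add(1, 4))))), 42) = Mul(Add(-3, Mul(6, Add(-30, Mul(4, 5)))), 42) = Mul(Add(-3, Mul(6, Add(-30, 20))), 42) = Mul(Add(-3, Mul(6, -10)), 42) = Mul(Add(-3, -60), 42) = Mul(-63, 42) = -2646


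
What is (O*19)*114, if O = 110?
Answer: 238260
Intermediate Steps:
(O*19)*114 = (110*19)*114 = 2090*114 = 238260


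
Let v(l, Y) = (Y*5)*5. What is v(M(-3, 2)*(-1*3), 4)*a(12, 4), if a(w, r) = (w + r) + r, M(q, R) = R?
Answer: 2000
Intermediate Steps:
a(w, r) = w + 2*r (a(w, r) = (r + w) + r = w + 2*r)
v(l, Y) = 25*Y (v(l, Y) = (5*Y)*5 = 25*Y)
v(M(-3, 2)*(-1*3), 4)*a(12, 4) = (25*4)*(12 + 2*4) = 100*(12 + 8) = 100*20 = 2000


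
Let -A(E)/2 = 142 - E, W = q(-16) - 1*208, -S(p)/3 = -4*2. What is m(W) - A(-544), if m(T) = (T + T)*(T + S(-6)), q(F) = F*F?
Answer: 8284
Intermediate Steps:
q(F) = F²
S(p) = 24 (S(p) = -(-12)*2 = -3*(-8) = 24)
W = 48 (W = (-16)² - 1*208 = 256 - 208 = 48)
A(E) = -284 + 2*E (A(E) = -2*(142 - E) = -284 + 2*E)
m(T) = 2*T*(24 + T) (m(T) = (T + T)*(T + 24) = (2*T)*(24 + T) = 2*T*(24 + T))
m(W) - A(-544) = 2*48*(24 + 48) - (-284 + 2*(-544)) = 2*48*72 - (-284 - 1088) = 6912 - 1*(-1372) = 6912 + 1372 = 8284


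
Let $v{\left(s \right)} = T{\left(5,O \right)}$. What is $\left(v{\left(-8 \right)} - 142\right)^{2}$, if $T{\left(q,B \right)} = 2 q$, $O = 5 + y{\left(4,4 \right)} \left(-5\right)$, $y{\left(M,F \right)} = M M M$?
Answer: $17424$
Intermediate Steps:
$y{\left(M,F \right)} = M^{3}$ ($y{\left(M,F \right)} = M^{2} M = M^{3}$)
$O = -315$ ($O = 5 + 4^{3} \left(-5\right) = 5 + 64 \left(-5\right) = 5 - 320 = -315$)
$v{\left(s \right)} = 10$ ($v{\left(s \right)} = 2 \cdot 5 = 10$)
$\left(v{\left(-8 \right)} - 142\right)^{2} = \left(10 - 142\right)^{2} = \left(-132\right)^{2} = 17424$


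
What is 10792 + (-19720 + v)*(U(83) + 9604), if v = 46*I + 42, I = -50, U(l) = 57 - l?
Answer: -210494492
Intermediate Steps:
v = -2258 (v = 46*(-50) + 42 = -2300 + 42 = -2258)
10792 + (-19720 + v)*(U(83) + 9604) = 10792 + (-19720 - 2258)*((57 - 1*83) + 9604) = 10792 - 21978*((57 - 83) + 9604) = 10792 - 21978*(-26 + 9604) = 10792 - 21978*9578 = 10792 - 210505284 = -210494492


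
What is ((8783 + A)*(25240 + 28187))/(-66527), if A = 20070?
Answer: -1541529231/66527 ≈ -23171.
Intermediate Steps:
((8783 + A)*(25240 + 28187))/(-66527) = ((8783 + 20070)*(25240 + 28187))/(-66527) = (28853*53427)*(-1/66527) = 1541529231*(-1/66527) = -1541529231/66527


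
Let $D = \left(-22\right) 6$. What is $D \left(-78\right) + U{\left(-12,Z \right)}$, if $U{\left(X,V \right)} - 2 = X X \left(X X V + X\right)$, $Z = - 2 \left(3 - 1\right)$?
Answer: $-74374$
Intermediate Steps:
$Z = -4$ ($Z = \left(-2\right) 2 = -4$)
$D = -132$
$U{\left(X,V \right)} = 2 + X^{2} \left(X + V X^{2}\right)$ ($U{\left(X,V \right)} = 2 + X X \left(X X V + X\right) = 2 + X^{2} \left(X^{2} V + X\right) = 2 + X^{2} \left(V X^{2} + X\right) = 2 + X^{2} \left(X + V X^{2}\right)$)
$D \left(-78\right) + U{\left(-12,Z \right)} = \left(-132\right) \left(-78\right) + \left(2 + \left(-12\right)^{3} - 4 \left(-12\right)^{4}\right) = 10296 - 84670 = -74374$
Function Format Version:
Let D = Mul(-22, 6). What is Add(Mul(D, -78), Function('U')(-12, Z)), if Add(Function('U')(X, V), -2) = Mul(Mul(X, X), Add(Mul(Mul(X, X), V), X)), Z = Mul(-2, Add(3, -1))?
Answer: -74374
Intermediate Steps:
Z = -4 (Z = Mul(-2, 2) = -4)
D = -132
Function('U')(X, V) = Add(2, Mul(Pow(X, 2), Add(X, Mul(V, Pow(X, 2))))) (Function('U')(X, V) = Add(2, Mul(Mul(X, X), Add(Mul(Mul(X, X), V), X))) = Add(2, Mul(Pow(X, 2), Add(Mul(Pow(X, 2), V), X))) = Add(2, Mul(Pow(X, 2), Add(Mul(V, Pow(X, 2)), X))) = Add(2, Mul(Pow(X, 2), Add(X, Mul(V, Pow(X, 2))))))
Add(Mul(D, -78), Function('U')(-12, Z)) = Add(Mul(-132, -78), Add(2, Pow(-12, 3), Mul(-4, Pow(-12, 4)))) = Add(10296, Add(2, -1728, Mul(-4, 20736))) = Add(10296, Add(2, -1728, -82944)) = Add(10296, -84670) = -74374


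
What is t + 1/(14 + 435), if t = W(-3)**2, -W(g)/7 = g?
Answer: 198010/449 ≈ 441.00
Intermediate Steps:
W(g) = -7*g
t = 441 (t = (-7*(-3))**2 = 21**2 = 441)
t + 1/(14 + 435) = 441 + 1/(14 + 435) = 441 + 1/449 = 198010/449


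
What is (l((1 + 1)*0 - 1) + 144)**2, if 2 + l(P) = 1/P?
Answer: 19881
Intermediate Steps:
l(P) = -2 + 1/P
(l((1 + 1)*0 - 1) + 144)**2 = ((-2 + 1/((1 + 1)*0 - 1)) + 144)**2 = ((-2 + 1/(2*0 - 1)) + 144)**2 = ((-2 + 1/(0 - 1)) + 144)**2 = ((-2 + 1/(-1)) + 144)**2 = ((-2 - 1) + 144)**2 = (-3 + 144)**2 = 141**2 = 19881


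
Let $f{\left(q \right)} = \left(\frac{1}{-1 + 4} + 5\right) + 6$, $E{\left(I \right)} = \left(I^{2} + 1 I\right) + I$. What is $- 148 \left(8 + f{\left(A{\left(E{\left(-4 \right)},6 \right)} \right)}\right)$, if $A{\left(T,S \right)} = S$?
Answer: $- \frac{8584}{3} \approx -2861.3$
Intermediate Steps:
$E{\left(I \right)} = I^{2} + 2 I$ ($E{\left(I \right)} = \left(I^{2} + I\right) + I = \left(I + I^{2}\right) + I = I^{2} + 2 I$)
$f{\left(q \right)} = \frac{34}{3}$ ($f{\left(q \right)} = \left(\frac{1}{3} + 5\right) + 6 = \frac{16}{3} + 6 = \frac{34}{3}$)
$- 148 \left(8 + f{\left(A{\left(E{\left(-4 \right)},6 \right)} \right)}\right) = - 148 \left(8 + \frac{34}{3}\right) = \left(-148\right) \frac{58}{3} = - \frac{8584}{3}$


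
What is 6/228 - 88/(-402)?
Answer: 1873/7638 ≈ 0.24522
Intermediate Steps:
6/228 - 88/(-402) = 6*(1/228) - 88*(-1/402) = 1/38 + 44/201 = 1873/7638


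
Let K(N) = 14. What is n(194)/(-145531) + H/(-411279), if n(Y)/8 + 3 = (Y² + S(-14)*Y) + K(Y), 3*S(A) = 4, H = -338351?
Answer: -25159292689/19951281383 ≈ -1.2610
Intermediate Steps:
S(A) = 4/3 (S(A) = (⅓)*4 = 4/3)
n(Y) = 88 + 8*Y² + 32*Y/3 (n(Y) = -24 + 8*((Y² + 4*Y/3) + 14) = -24 + 8*(14 + Y² + 4*Y/3) = -24 + (112 + 8*Y² + 32*Y/3) = 88 + 8*Y² + 32*Y/3)
n(194)/(-145531) + H/(-411279) = (88 + 8*194² + (32/3)*194)/(-145531) - 338351/(-411279) = (88 + 8*37636 + 6208/3)*(-1/145531) - 338351*(-1/411279) = (88 + 301088 + 6208/3)*(-1/145531) + 338351/411279 = (909736/3)*(-1/145531) + 338351/411279 = -909736/436593 + 338351/411279 = -25159292689/19951281383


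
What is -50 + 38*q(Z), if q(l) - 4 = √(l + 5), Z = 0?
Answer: 102 + 38*√5 ≈ 186.97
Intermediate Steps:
q(l) = 4 + √(5 + l) (q(l) = 4 + √(l + 5) = 4 + √(5 + l))
-50 + 38*q(Z) = -50 + 38*(4 + √(5 + 0)) = -50 + 38*(4 + √5) = -50 + (152 + 38*√5) = 102 + 38*√5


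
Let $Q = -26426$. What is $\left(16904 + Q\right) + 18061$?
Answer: $8539$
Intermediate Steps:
$\left(16904 + Q\right) + 18061 = \left(16904 - 26426\right) + 18061 = -9522 + 18061 = 8539$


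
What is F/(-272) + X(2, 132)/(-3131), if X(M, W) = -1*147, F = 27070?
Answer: -42358093/425816 ≈ -99.475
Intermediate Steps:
X(M, W) = -147
F/(-272) + X(2, 132)/(-3131) = 27070/(-272) - 147/(-3131) = 27070*(-1/272) - 147*(-1/3131) = -13535/136 + 147/3131 = -42358093/425816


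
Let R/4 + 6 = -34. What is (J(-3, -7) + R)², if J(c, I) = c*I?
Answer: 19321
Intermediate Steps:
R = -160 (R = -24 + 4*(-34) = -24 - 136 = -160)
J(c, I) = I*c
(J(-3, -7) + R)² = (-7*(-3) - 160)² = (21 - 160)² = (-139)² = 19321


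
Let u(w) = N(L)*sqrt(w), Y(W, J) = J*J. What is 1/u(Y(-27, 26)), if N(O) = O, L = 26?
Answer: 1/676 ≈ 0.0014793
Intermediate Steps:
Y(W, J) = J**2
u(w) = 26*sqrt(w)
1/u(Y(-27, 26)) = 1/(26*sqrt(26**2)) = 1/(26*sqrt(676)) = 1/(26*26) = 1/676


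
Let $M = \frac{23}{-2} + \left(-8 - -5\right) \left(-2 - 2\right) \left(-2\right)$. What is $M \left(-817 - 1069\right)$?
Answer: $66953$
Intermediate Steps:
$M = - \frac{71}{2}$ ($M = 23 \left(- \frac{1}{2}\right) + \left(-8 + 5\right) \left(\left(-4\right) \left(-2\right)\right) = - \frac{23}{2} - 24 = - \frac{71}{2} \approx -35.5$)
$M \left(-817 - 1069\right) = - \frac{71 \left(-817 - 1069\right)}{2} = \left(- \frac{71}{2}\right) \left(-1886\right) = 66953$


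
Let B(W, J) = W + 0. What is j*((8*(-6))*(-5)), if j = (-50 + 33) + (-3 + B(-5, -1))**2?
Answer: 11280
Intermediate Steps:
B(W, J) = W
j = 47 (j = (-50 + 33) + (-3 - 5)**2 = -17 + (-8)**2 = -17 + 64 = 47)
j*((8*(-6))*(-5)) = 47*((8*(-6))*(-5)) = 47*(-48*(-5)) = 47*240 = 11280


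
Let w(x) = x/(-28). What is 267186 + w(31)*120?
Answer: 1869372/7 ≈ 2.6705e+5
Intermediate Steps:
w(x) = -x/28 (w(x) = x*(-1/28) = -x/28)
267186 + w(31)*120 = 267186 - 1/28*31*120 = 267186 - 31/28*120 = 267186 - 930/7 = 1869372/7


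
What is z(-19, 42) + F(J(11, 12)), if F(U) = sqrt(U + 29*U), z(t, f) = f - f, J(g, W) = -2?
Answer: 2*I*sqrt(15) ≈ 7.746*I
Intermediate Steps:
z(t, f) = 0
F(U) = sqrt(30)*sqrt(U) (F(U) = sqrt(30*U) = sqrt(30)*sqrt(U))
z(-19, 42) + F(J(11, 12)) = 0 + sqrt(30)*sqrt(-2) = 0 + sqrt(30)*(I*sqrt(2)) = 0 + 2*I*sqrt(15) = 2*I*sqrt(15)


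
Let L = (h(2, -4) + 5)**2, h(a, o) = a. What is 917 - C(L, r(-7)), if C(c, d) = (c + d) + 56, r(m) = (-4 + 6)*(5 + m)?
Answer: 816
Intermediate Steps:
r(m) = 10 + 2*m (r(m) = 2*(5 + m) = 10 + 2*m)
L = 49 (L = (2 + 5)**2 = 7**2 = 49)
C(c, d) = 56 + c + d
917 - C(L, r(-7)) = 917 - (56 + 49 + (10 + 2*(-7))) = 917 - (56 + 49 + (10 - 14)) = 917 - (56 + 49 - 4) = 917 - 1*101 = 917 - 101 = 816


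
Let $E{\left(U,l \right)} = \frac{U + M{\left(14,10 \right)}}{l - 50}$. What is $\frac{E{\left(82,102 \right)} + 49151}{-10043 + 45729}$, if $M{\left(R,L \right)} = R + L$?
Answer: $\frac{1277979}{927836} \approx 1.3774$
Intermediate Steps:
$M{\left(R,L \right)} = L + R$
$E{\left(U,l \right)} = \frac{24 + U}{-50 + l}$ ($E{\left(U,l \right)} = \frac{U + \left(10 + 14\right)}{l - 50} = \frac{U + 24}{-50 + l} = \frac{24 + U}{-50 + l}$)
$\frac{E{\left(82,102 \right)} + 49151}{-10043 + 45729} = \frac{\frac{24 + 82}{-50 + 102} + 49151}{-10043 + 45729} = \frac{\frac{1}{52} \cdot 106 + 49151}{35686} = \left(\frac{1}{52} \cdot 106 + 49151\right) \frac{1}{35686} = \left(\frac{53}{26} + 49151\right) \frac{1}{35686} = \frac{1277979}{26} \cdot \frac{1}{35686} = \frac{1277979}{927836}$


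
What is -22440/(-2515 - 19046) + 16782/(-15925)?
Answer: -1493234/114452975 ≈ -0.013047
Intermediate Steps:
-22440/(-2515 - 19046) + 16782/(-15925) = -22440/(-21561) + 16782*(-1/15925) = -22440*(-1/21561) - 16782/15925 = 7480/7187 - 16782/15925 = -1493234/114452975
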